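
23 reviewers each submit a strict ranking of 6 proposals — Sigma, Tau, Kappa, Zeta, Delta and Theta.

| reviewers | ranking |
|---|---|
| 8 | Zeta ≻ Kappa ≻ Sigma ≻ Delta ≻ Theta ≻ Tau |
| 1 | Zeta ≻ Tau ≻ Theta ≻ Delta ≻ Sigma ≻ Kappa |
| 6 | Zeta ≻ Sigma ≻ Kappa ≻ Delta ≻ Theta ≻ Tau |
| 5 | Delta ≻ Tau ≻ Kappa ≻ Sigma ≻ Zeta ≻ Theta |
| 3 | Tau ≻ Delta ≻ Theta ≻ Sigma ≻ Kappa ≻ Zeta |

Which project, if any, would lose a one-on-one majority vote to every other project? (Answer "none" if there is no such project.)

Tau

Head-to-head results (23 reviewers):
Sigma vs Tau: Sigma preferred on 8+6 = 14 ballots; Sigma wins 14–9.
Sigma vs Kappa: Kappa, 13–10.
Sigma–Zeta: Zeta 15–8.
Sigma vs Delta: Sigma preferred on 8+6 = 14 ballots; Sigma wins 14–9.
Sigma vs Theta: 19 to 4, Sigma.
Tau vs Kappa: Tau preferred on 1+5+3 = 9 ballots; Kappa wins 14–9.
Tau vs Zeta: Tau preferred on 5+3 = 8 ballots; Zeta wins 15–8.
Tau vs Delta: Tau preferred on 1+3 = 4 ballots; Delta wins 19–4.
Tau–Theta: Theta 14–9.
Kappa vs Zeta: Zeta, 15–8.
Kappa vs Delta: Kappa preferred on 8+6 = 14 ballots; Kappa wins 14–9.
Kappa vs Theta: Kappa is ranked higher on 8+6+5 = 19 ballots, Theta on 4. Kappa wins 19–4.
Zeta vs Delta: 15 to 8, Zeta.
Zeta vs Theta: Zeta is ranked higher on 8+1+6+5 = 20 ballots, Theta on 3. Zeta wins 20–3.
Delta vs Theta: Delta wins 22–1.
Tau is beaten in every head-to-head and is the Condorcet loser.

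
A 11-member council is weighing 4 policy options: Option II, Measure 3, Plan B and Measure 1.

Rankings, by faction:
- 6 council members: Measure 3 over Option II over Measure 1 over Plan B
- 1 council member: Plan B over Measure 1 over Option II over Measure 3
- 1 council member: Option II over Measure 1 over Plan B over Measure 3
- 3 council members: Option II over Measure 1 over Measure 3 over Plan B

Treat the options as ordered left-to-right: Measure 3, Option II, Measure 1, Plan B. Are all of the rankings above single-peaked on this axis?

yes

Axis positions: Measure 3=1, Option II=2, Measure 1=3, Plan B=4.
Faction 1 (peak Measure 3 at position 1): ranking walks positions 1-2-3-4, expanding outward from the peak — single-peaked.
Faction 2 (peak Plan B at position 4): ranking walks positions 4-3-2-1, expanding outward from the peak — single-peaked.
Faction 3 (peak Option II at position 2): ranking walks positions 2-3-4-1, expanding outward from the peak — single-peaked.
Faction 4 (peak Option II at position 2): ranking walks positions 2-3-1-4, expanding outward from the peak — single-peaked.
Every ranking is single-peaked on this axis.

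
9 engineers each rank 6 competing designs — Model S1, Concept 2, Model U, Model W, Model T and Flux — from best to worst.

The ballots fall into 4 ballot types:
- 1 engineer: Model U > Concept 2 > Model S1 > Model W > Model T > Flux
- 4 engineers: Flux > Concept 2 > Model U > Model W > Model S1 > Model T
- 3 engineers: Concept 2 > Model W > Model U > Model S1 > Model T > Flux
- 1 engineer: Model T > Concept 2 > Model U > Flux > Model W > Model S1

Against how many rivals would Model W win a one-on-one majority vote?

Model W against each rival (9 engineers):
Model W–Model S1: Model W 8–1.
Model W vs Concept 2: 0 for Model W, 9 for Concept 2 — Concept 2 by 9–0.
Model W vs Model U: Model U, 6–3.
Model W vs Model T: Model W, 8–1.
Model W vs Flux: 1+3 = 4 for Model W, 5 for Flux — Flux by 5–4.
Model W beats Model S1, Model T; loses to Concept 2, Model U, Flux — 2 pairwise wins.

2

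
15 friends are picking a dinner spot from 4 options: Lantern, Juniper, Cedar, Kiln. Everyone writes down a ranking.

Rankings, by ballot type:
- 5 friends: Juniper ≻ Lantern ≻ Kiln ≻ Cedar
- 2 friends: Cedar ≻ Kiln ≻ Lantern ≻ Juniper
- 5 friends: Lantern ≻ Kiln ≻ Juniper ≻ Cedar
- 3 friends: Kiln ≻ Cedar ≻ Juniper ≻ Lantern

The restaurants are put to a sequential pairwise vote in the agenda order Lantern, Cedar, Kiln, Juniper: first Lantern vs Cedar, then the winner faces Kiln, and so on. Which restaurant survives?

Round 1: Lantern vs Cedar — 10–5, Lantern advances.
Round 2: Lantern vs Kiln — 10–5, Lantern advances.
Round 3: Lantern vs Juniper — 7–8, Juniper advances.
Juniper survives the agenda.

Juniper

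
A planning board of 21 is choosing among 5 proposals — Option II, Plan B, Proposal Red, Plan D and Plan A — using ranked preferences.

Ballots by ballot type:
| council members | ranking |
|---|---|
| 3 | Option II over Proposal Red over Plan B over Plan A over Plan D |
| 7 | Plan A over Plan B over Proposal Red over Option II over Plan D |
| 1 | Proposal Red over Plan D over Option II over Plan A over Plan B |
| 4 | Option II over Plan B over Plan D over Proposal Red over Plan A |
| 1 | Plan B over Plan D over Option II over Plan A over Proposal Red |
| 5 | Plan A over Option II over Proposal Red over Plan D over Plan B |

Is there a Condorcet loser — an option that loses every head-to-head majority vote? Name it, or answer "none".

Plan D

Head-to-head results (21 council members):
Option II vs Plan B: 3+1+4+5 = 13 for Option II, 8 for Plan B — Option II by 13–8.
Option II vs Proposal Red: Option II wins 13–8.
Option II vs Plan D: Option II, 19–2.
Option II vs Plan A: Option II is ranked higher on 3+1+4+1 = 9 ballots, Plan A on 12. Plan A wins 12–9.
Plan B vs Proposal Red: Plan B is ranked higher on 7+4+1 = 12 ballots, Proposal Red on 9. Plan B wins 12–9.
Plan B vs Plan D: Plan B wins 15–6.
Plan B vs Plan A: Plan A, 13–8.
Proposal Red vs Plan D: Proposal Red wins 16–5.
Proposal Red vs Plan A: Plan A wins 13–8.
Plan D vs Plan A: Plan A, 15–6.
Plan D loses to every other option — it is the Condorcet loser.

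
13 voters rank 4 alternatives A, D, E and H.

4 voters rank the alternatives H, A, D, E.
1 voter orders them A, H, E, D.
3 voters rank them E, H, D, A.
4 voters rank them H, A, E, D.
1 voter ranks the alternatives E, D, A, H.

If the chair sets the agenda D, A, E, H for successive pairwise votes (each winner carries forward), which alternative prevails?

H

Round 1: D vs A — 4–9, A advances.
Round 2: A vs E — 9–4, A advances.
Round 3: A vs H — 2–11, H advances.
H survives the agenda.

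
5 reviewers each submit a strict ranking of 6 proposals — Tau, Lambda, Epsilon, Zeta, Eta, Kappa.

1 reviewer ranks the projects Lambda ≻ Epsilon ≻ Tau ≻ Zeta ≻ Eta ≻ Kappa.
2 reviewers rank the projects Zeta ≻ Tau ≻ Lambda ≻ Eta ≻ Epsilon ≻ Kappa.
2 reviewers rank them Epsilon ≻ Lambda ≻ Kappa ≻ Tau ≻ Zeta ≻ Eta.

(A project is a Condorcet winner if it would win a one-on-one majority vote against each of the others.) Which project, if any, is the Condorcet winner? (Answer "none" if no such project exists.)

Check each pair by majority over 5 ballots:
Tau vs Lambda: Tau preferred on 2 ballots; Lambda wins 3–2.
Tau vs Epsilon: Epsilon wins 3–2.
Tau vs Zeta: Tau wins 3–2.
Tau vs Eta: Tau wins 5–0.
Tau vs Kappa: Tau preferred on 1+2 = 3 ballots; Tau wins 3–2.
Lambda vs Epsilon: Lambda preferred on 1+2 = 3 ballots; Lambda wins 3–2.
Lambda vs Zeta: Lambda is ranked higher on 1+2 = 3 ballots, Zeta on 2. Lambda wins 3–2.
Lambda–Eta: Lambda 5–0.
Lambda–Kappa: Lambda 5–0.
Epsilon vs Zeta: Epsilon wins 3–2.
Epsilon vs Eta: Epsilon wins 3–2.
Epsilon vs Kappa: Epsilon is ranked higher on 1+2+2 = 5 ballots, Kappa on 0. Epsilon wins 5–0.
Zeta vs Eta: Zeta is ranked higher on 1+2+2 = 5 ballots, Eta on 0. Zeta wins 5–0.
Zeta–Kappa: Zeta 3–2.
Eta–Kappa: Eta 3–2.
Lambda beats each of Tau, Epsilon, Zeta, Eta, Kappa — Lambda is the Condorcet winner.

Lambda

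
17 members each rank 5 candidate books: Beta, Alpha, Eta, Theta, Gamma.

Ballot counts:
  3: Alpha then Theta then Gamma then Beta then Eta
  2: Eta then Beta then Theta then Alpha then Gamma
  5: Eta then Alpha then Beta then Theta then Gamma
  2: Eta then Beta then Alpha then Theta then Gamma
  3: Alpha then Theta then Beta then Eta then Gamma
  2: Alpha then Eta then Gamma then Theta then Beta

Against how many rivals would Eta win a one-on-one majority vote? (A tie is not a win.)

4

Eta against each rival (17 members):
Eta vs Beta: Eta is ranked higher on 2+5+2+2 = 11 ballots, Beta on 6. Eta wins 11–6.
Eta vs Alpha: Eta wins 9–8.
Eta vs Theta: Eta wins 11–6.
Eta vs Gamma: 14 to 3, Eta.
Eta beats Beta, Alpha, Theta, Gamma — 4 pairwise wins.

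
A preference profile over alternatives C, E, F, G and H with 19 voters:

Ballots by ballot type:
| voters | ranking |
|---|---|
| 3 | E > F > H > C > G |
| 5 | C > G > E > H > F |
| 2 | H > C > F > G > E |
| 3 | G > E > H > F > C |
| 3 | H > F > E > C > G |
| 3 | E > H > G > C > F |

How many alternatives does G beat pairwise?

G against each rival (19 voters):
G vs C: 3+3 = 6 for G, 13 for C — C by 13–6.
G–E: G 10–9.
G vs F: G, 11–8.
G vs H: H, 11–8.
G beats E, F; loses to C, H — 2 pairwise wins.

2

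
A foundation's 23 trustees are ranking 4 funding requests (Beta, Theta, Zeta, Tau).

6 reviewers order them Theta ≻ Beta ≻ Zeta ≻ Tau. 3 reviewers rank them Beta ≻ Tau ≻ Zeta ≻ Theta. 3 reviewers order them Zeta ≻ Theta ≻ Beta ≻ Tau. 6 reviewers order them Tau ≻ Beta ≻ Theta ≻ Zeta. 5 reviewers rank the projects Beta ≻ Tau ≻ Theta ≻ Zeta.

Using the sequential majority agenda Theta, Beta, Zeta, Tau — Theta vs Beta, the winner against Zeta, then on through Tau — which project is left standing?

Beta

Round 1: Theta vs Beta — 9–14, Beta advances.
Round 2: Beta vs Zeta — 20–3, Beta advances.
Round 3: Beta vs Tau — 17–6, Beta advances.
Beta survives the agenda.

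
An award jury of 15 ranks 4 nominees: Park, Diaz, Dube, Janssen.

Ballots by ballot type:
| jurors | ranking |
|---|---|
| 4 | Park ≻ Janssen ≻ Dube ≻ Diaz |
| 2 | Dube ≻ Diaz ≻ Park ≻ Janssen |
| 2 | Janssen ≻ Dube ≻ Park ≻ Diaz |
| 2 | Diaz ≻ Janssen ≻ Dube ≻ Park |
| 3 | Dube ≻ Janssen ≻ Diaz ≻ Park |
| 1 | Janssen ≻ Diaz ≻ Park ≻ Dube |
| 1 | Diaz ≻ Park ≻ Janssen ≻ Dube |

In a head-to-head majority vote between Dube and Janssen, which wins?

Janssen

Ballots ranking Dube above Janssen: 2 + 3 = 5.
Ballots ranking Janssen above Dube: 15 − 5 = 10.
Janssen wins the head-to-head 10–5.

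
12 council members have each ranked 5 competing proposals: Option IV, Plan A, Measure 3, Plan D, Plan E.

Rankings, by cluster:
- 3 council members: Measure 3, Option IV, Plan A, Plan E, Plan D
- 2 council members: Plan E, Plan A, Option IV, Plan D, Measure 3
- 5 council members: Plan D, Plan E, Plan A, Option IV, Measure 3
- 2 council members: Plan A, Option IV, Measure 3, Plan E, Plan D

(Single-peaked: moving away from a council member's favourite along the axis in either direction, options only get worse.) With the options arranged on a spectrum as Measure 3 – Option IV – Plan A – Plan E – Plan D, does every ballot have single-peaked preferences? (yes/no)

yes

Axis positions: Measure 3=1, Option IV=2, Plan A=3, Plan E=4, Plan D=5.
Cluster 1 (peak Measure 3 at position 1): ranking walks positions 1-2-3-4-5, expanding outward from the peak — single-peaked.
Cluster 2 (peak Plan E at position 4): ranking walks positions 4-3-2-5-1, expanding outward from the peak — single-peaked.
Cluster 3 (peak Plan D at position 5): ranking walks positions 5-4-3-2-1, expanding outward from the peak — single-peaked.
Cluster 4 (peak Plan A at position 3): ranking walks positions 3-2-1-4-5, expanding outward from the peak — single-peaked.
Every ranking is single-peaked on this axis.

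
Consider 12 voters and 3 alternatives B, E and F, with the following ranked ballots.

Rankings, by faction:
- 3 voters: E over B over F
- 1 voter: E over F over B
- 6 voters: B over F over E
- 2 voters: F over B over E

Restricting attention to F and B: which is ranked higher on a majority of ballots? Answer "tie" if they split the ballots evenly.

Ballots ranking F above B: 1 + 2 = 3.
Ballots ranking B above F: 12 − 3 = 9.
B wins the head-to-head 9–3.

B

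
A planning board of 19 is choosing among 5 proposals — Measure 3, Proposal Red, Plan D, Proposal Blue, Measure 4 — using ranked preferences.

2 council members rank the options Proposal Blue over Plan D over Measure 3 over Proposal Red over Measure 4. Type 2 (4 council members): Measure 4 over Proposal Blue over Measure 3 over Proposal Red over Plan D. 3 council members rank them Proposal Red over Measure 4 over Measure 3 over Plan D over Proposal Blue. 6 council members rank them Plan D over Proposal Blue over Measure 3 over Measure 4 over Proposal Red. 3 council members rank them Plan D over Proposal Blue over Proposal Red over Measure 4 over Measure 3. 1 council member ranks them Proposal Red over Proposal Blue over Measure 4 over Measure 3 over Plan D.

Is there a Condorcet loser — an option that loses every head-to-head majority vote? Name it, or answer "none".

Pairwise majorities:
Measure 3 vs Proposal Red: Measure 3 preferred on 2+4+6 = 12 ballots; Measure 3 wins 12–7.
Measure 3 vs Plan D: 8 to 11, Plan D.
Measure 3 vs Proposal Blue: Proposal Blue wins 16–3.
Measure 3 vs Measure 4: Measure 4, 11–8.
Proposal Red vs Plan D: Plan D wins 11–8.
Proposal Red vs Proposal Blue: 4 to 15, Proposal Blue.
Proposal Red vs Measure 4: Measure 4, 10–9.
Plan D vs Proposal Blue: Plan D, 12–7.
Plan D vs Measure 4: Plan D wins 11–8.
Proposal Blue–Measure 4: Proposal Blue 12–7.
Proposal Red is beaten in every head-to-head and is the Condorcet loser.

Proposal Red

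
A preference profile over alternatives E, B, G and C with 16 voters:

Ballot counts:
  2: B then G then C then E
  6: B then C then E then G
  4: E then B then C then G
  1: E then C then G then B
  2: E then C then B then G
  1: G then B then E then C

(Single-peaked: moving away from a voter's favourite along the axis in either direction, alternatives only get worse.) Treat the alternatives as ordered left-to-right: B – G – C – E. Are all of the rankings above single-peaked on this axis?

no

Axis positions: B=1, G=2, C=3, E=4.
Bloc 1 (peak B at position 1): ranking walks positions 1-2-3-4, expanding outward from the peak — single-peaked.
Bloc 2: ranking walks positions 1-3-4-2; C is ranked above G even though G lies between C and the peak B on the axis — preferences dip and rise again. Not single-peaked.
Bloc 3: ranking walks positions 4-1-3-2; B is ranked above C even though C lies between B and the peak E on the axis — preferences dip and rise again. Not single-peaked.
Bloc 4 (peak E at position 4): ranking walks positions 4-3-2-1, expanding outward from the peak — single-peaked.
Bloc 5: ranking walks positions 4-3-1-2; B is ranked above G even though G lies between B and the peak E on the axis — preferences dip and rise again. Not single-peaked.
Bloc 6: ranking walks positions 2-1-4-3; E is ranked above C even though C lies between E and the peak G on the axis — preferences dip and rise again. Not single-peaked.
Bloc 2 violates single-peakedness, so the profile is not single-peaked on this axis.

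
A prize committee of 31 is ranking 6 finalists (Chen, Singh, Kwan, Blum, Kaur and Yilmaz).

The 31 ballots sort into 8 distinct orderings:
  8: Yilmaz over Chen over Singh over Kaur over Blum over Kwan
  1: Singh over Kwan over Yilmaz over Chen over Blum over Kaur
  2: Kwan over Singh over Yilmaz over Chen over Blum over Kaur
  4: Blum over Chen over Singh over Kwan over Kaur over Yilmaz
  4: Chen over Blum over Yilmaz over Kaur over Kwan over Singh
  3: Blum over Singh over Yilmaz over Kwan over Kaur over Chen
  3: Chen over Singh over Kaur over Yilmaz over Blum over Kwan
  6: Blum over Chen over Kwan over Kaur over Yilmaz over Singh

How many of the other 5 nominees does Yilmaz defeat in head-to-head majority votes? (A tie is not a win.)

Yilmaz against each rival (31 jurors):
Yilmaz vs Chen: Chen, 17–14.
Yilmaz vs Singh: 18 to 13, Yilmaz.
Yilmaz vs Kwan: Yilmaz, 18–13.
Yilmaz vs Blum: 14 to 17, Blum.
Yilmaz vs Kaur: 18 to 13, Yilmaz.
Yilmaz beats Singh, Kwan, Kaur; loses to Chen, Blum — 3 pairwise wins.

3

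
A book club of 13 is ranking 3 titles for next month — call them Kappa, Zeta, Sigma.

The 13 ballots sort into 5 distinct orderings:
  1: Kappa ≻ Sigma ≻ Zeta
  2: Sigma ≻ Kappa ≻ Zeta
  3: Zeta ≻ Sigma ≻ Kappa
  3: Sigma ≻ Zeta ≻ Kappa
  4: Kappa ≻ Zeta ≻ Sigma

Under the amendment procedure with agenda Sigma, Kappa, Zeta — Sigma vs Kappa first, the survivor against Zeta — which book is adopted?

Zeta

Round 1: Sigma vs Kappa — 8–5, Sigma advances.
Round 2: Sigma vs Zeta — 6–7, Zeta advances.
The agenda winner is Zeta.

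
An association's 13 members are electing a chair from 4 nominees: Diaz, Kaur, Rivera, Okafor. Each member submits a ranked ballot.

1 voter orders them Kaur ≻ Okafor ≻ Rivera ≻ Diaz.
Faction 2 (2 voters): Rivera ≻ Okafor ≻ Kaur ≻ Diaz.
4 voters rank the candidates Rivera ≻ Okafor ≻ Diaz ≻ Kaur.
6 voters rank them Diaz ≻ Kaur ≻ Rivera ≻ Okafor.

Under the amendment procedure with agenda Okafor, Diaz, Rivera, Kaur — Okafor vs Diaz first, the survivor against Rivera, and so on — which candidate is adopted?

Kaur

Round 1: Okafor vs Diaz — 7–6, Okafor advances.
Round 2: Okafor vs Rivera — 1–12, Rivera advances.
Round 3: Rivera vs Kaur — 6–7, Kaur advances.
Kaur survives the agenda.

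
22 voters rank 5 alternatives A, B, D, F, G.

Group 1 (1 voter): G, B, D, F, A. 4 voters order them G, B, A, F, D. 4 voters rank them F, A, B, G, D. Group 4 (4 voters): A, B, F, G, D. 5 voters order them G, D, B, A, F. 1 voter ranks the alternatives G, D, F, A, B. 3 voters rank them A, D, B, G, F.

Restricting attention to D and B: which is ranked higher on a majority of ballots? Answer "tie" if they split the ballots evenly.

Ballots ranking D above B: 5 + 1 + 3 = 9.
Ballots ranking B above D: 22 − 9 = 13.
B wins the head-to-head 13–9.

B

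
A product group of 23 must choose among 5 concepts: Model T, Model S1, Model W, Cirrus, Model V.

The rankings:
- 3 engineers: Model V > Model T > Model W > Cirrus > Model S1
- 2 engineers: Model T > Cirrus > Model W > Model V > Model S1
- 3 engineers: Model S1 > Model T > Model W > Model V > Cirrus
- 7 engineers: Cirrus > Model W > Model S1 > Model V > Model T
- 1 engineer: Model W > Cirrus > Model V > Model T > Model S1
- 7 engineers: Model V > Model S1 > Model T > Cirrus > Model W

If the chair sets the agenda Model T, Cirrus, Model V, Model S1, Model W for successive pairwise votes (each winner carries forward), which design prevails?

Model W

Round 1: Model T vs Cirrus — 15–8, Model T advances.
Round 2: Model T vs Model V — 5–18, Model V advances.
Round 3: Model V vs Model S1 — 13–10, Model V advances.
Round 4: Model V vs Model W — 10–13, Model W advances.
The agenda winner is Model W.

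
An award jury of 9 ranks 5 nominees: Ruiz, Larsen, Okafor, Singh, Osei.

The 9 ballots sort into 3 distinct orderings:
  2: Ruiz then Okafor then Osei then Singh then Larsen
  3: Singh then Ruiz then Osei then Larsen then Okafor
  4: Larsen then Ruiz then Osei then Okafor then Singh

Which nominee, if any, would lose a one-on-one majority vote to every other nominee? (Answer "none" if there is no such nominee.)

none

Pairwise majorities:
Ruiz vs Larsen: Ruiz wins 5–4.
Ruiz–Okafor: Ruiz 9–0.
Ruiz–Singh: Ruiz 6–3.
Ruiz vs Osei: Ruiz preferred on 2+3+4 = 9 ballots; Ruiz wins 9–0.
Larsen vs Okafor: Larsen, 7–2.
Larsen vs Singh: 4 to 5, Singh.
Larsen–Osei: Osei 5–4.
Okafor–Singh: Okafor 6–3.
Okafor–Osei: Osei 7–2.
Singh vs Osei: Singh is ranked higher on 3 ballots, Osei on 6. Osei wins 6–3.
No nominee is winless: Ruiz beats Larsen; Larsen beats Okafor; Okafor beats Singh; Singh beats Larsen; Osei beats Larsen. There is no Condorcet loser.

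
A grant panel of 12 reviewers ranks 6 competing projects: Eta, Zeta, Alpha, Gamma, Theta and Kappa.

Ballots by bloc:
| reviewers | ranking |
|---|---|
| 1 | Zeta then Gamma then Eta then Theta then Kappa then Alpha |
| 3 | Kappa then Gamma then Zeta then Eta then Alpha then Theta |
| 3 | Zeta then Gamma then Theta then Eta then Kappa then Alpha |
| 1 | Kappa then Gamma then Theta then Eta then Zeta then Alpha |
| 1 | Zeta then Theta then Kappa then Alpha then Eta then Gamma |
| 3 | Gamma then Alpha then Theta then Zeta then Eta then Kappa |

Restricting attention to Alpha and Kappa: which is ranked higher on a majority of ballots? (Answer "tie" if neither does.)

Ballots ranking Alpha above Kappa: 3.
Ballots ranking Kappa above Alpha: 12 − 3 = 9.
Kappa wins the head-to-head 9–3.

Kappa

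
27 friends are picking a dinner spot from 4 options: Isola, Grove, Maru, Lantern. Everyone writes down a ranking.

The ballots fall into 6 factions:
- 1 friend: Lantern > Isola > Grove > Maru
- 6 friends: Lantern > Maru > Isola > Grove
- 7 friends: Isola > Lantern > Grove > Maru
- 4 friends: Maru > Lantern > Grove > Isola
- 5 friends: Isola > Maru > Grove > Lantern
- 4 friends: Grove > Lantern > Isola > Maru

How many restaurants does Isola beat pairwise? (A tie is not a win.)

Isola against each rival (27 friends):
Isola vs Grove: Isola wins 19–8.
Isola vs Maru: 17 to 10, Isola.
Isola vs Lantern: Lantern wins 15–12.
Isola beats Grove, Maru; loses to Lantern — 2 pairwise wins.

2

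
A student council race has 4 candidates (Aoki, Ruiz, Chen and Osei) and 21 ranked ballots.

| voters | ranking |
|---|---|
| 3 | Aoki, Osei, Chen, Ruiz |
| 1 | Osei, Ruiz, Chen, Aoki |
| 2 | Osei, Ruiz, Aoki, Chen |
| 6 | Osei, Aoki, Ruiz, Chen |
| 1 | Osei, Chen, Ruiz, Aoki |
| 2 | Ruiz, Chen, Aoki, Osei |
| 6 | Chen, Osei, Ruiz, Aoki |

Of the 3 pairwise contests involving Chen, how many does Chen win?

0

Chen against each rival (21 voters):
Chen vs Aoki: Aoki, 11–10.
Chen vs Ruiz: Chen is ranked higher on 3+1+6 = 10 ballots, Ruiz on 11. Ruiz wins 11–10.
Chen vs Osei: Osei, 13–8.
Chen beats no one; loses to Aoki, Ruiz, Osei — 0 pairwise wins.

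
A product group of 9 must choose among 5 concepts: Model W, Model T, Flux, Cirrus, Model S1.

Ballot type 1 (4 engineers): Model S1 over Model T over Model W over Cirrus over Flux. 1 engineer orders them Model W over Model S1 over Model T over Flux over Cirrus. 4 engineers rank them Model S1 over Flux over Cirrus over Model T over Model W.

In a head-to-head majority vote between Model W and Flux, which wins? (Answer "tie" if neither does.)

Ballots ranking Model W above Flux: 4 + 1 = 5.
Ballots ranking Flux above Model W: 9 − 5 = 4.
Model W wins the head-to-head 5–4.

Model W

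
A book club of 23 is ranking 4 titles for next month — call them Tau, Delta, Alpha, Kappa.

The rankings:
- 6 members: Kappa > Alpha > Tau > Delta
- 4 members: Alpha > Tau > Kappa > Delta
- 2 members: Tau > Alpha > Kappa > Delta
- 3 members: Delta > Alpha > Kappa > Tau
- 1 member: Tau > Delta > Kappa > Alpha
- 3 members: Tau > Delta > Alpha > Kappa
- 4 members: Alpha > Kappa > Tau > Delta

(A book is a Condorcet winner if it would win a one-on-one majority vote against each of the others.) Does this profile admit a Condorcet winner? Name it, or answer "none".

Pairwise majorities:
Tau vs Delta: Tau wins 20–3.
Tau–Alpha: Alpha 17–6.
Tau–Kappa: Kappa 13–10.
Delta vs Alpha: Alpha wins 16–7.
Delta vs Kappa: Kappa wins 16–7.
Alpha vs Kappa: Alpha wins 16–7.
Alpha wins every pairwise contest, so Alpha is the Condorcet winner.

Alpha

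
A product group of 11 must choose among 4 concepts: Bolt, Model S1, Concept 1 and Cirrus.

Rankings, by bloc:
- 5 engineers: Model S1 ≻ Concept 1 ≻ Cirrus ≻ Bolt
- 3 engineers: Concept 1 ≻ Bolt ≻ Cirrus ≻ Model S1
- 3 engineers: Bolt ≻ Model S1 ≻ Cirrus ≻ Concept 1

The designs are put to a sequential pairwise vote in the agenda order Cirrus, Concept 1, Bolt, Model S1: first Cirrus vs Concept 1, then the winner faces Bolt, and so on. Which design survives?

Model S1

Round 1: Cirrus vs Concept 1 — 3–8, Concept 1 advances.
Round 2: Concept 1 vs Bolt — 8–3, Concept 1 advances.
Round 3: Concept 1 vs Model S1 — 3–8, Model S1 advances.
The agenda winner is Model S1.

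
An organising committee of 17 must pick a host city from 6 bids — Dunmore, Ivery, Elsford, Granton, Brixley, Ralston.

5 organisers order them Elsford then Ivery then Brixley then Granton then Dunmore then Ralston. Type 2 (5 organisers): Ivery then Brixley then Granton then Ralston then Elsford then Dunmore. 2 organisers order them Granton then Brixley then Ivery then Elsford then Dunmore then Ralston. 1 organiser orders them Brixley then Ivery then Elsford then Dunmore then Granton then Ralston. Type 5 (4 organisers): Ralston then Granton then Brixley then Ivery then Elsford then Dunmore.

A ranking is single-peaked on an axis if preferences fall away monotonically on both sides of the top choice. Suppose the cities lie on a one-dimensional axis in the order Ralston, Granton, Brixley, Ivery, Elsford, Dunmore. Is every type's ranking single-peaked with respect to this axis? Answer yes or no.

Axis positions: Ralston=1, Granton=2, Brixley=3, Ivery=4, Elsford=5, Dunmore=6.
Type 1 (peak Elsford at position 5): ranking walks positions 5-4-3-2-6-1, expanding outward from the peak — single-peaked.
Type 2 (peak Ivery at position 4): ranking walks positions 4-3-2-1-5-6, expanding outward from the peak — single-peaked.
Type 3 (peak Granton at position 2): ranking walks positions 2-3-4-5-6-1, expanding outward from the peak — single-peaked.
Type 4 (peak Brixley at position 3): ranking walks positions 3-4-5-6-2-1, expanding outward from the peak — single-peaked.
Type 5 (peak Ralston at position 1): ranking walks positions 1-2-3-4-5-6, expanding outward from the peak — single-peaked.
Every ranking is single-peaked on this axis.

yes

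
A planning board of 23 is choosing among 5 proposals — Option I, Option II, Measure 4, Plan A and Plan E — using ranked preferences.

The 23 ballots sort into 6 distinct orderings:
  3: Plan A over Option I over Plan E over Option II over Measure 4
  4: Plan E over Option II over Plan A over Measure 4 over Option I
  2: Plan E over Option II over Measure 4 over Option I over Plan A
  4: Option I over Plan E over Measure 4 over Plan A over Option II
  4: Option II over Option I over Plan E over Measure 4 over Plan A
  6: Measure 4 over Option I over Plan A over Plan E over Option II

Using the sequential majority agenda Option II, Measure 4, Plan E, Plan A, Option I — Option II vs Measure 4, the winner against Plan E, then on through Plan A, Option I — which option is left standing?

Round 1: Option II vs Measure 4 — 13–10, Option II advances.
Round 2: Option II vs Plan E — 4–19, Plan E advances.
Round 3: Plan E vs Plan A — 14–9, Plan E advances.
Round 4: Plan E vs Option I — 6–17, Option I advances.
The agenda winner is Option I.

Option I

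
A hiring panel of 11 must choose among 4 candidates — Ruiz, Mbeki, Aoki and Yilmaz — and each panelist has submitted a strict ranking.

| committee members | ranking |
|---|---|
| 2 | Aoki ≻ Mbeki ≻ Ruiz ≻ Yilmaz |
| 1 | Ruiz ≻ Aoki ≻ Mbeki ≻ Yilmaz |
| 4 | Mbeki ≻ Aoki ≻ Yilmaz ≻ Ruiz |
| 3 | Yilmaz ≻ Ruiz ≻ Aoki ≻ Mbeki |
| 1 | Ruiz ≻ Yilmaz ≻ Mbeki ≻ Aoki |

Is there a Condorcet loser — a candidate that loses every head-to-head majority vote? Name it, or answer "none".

Pairwise majorities:
Ruiz vs Mbeki: 5 to 6, Mbeki.
Ruiz–Aoki: Aoki 6–5.
Ruiz vs Yilmaz: Yilmaz, 7–4.
Mbeki vs Aoki: Mbeki is ranked higher on 4+1 = 5 ballots, Aoki on 6. Aoki wins 6–5.
Mbeki–Yilmaz: Mbeki 7–4.
Aoki vs Yilmaz: 7 to 4, Aoki.
Only Ruiz has no wins; Ruiz is the Condorcet loser.

Ruiz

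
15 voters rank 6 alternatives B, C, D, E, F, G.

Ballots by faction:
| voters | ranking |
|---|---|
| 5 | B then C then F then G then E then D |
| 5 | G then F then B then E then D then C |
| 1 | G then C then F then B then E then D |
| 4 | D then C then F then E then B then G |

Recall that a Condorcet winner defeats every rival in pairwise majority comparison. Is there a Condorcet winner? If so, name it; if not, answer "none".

none

Check each pair by majority over 15 ballots:
B vs C: B wins 10–5.
B vs D: B, 11–4.
B vs E: B, 11–4.
B–F: F 10–5.
B–G: B 9–6.
C vs D: D, 9–6.
C vs E: C wins 10–5.
C vs F: C, 10–5.
C–G: C 9–6.
D–E: E 11–4.
D vs F: F, 11–4.
D–G: G 11–4.
E vs F: F, 15–0.
E–G: G 11–4.
F vs G: F, 9–6.
Each alternative drops at least one matchup (B loses to F; C loses to B; D loses to B; E loses to B; F loses to C; G loses to B); the cycle B → C → F → B rules out a Condorcet winner.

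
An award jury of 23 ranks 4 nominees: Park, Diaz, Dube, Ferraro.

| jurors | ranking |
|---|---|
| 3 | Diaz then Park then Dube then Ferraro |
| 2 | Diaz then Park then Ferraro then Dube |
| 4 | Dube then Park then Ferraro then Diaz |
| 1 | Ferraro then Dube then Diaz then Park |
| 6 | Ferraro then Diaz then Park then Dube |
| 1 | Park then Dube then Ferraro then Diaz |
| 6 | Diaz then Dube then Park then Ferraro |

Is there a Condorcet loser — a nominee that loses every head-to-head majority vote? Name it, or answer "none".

none

Pairwise majorities:
Park vs Diaz: Diaz, 18–5.
Park–Dube: Park 12–11.
Park vs Ferraro: Park is ranked higher on 3+2+4+1+6 = 16 ballots, Ferraro on 7. Park wins 16–7.
Diaz vs Dube: 17 to 6, Diaz.
Diaz–Ferraro: Ferraro 12–11.
Dube vs Ferraro: 14 to 9, Dube.
Every nominee wins at least one matchup (Park beats Dube; Diaz beats Park; Dube beats Ferraro; Ferraro beats Diaz), so there is no Condorcet loser.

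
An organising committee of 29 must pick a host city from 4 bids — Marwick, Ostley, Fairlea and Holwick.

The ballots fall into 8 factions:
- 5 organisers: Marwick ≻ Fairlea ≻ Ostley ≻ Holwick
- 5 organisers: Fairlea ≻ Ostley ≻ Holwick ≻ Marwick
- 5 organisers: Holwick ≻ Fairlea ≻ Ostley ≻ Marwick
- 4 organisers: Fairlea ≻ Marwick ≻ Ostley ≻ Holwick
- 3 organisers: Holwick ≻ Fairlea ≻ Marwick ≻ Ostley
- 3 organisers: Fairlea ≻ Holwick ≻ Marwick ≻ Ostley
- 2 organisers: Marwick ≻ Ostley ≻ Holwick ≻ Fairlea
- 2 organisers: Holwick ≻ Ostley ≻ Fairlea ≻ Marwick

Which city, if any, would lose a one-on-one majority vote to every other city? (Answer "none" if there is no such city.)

none

Pairwise majorities:
Marwick–Ostley: Marwick 17–12.
Marwick vs Fairlea: Fairlea wins 22–7.
Marwick vs Holwick: 5+4+2 = 11 for Marwick, 18 for Holwick — Holwick by 18–11.
Ostley vs Fairlea: 2+2 = 4 for Ostley, 25 for Fairlea — Fairlea by 25–4.
Ostley vs Holwick: 5+5+4+2 = 16 for Ostley, 13 for Holwick — Ostley by 16–13.
Fairlea vs Holwick: Fairlea, 17–12.
No city is winless: Marwick beats Ostley; Ostley beats Holwick; Fairlea beats Marwick; Holwick beats Marwick. There is no Condorcet loser.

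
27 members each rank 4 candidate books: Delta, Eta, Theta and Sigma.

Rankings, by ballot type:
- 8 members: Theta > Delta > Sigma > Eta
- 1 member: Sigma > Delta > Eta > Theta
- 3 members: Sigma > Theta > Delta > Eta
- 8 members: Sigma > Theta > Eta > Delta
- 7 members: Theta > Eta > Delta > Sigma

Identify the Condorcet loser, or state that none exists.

Head-to-head results (27 members):
Delta vs Eta: Delta is ranked higher on 8+1+3 = 12 ballots, Eta on 15. Eta wins 15–12.
Delta vs Theta: 1 to 26, Theta.
Delta–Sigma: Delta 15–12.
Eta vs Theta: Theta wins 26–1.
Eta–Sigma: Sigma 20–7.
Theta vs Sigma: Theta wins 15–12.
Each book has at least one pairwise win (Delta beats Sigma; Eta beats Delta; Theta beats Delta; Sigma beats Eta) — no Condorcet loser.

none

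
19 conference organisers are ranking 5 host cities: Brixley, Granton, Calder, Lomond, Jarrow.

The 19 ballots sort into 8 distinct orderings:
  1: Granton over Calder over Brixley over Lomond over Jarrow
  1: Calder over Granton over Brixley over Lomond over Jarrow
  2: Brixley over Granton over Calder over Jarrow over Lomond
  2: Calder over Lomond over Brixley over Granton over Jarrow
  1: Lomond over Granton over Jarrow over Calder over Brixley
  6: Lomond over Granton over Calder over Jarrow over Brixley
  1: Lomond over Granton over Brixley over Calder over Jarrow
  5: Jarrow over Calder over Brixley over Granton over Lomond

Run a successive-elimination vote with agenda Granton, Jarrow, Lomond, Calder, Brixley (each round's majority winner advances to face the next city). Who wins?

Calder

Round 1: Granton vs Jarrow — 14–5, Granton advances.
Round 2: Granton vs Lomond — 9–10, Lomond advances.
Round 3: Lomond vs Calder — 8–11, Calder advances.
Round 4: Calder vs Brixley — 16–3, Calder advances.
Calder survives the agenda.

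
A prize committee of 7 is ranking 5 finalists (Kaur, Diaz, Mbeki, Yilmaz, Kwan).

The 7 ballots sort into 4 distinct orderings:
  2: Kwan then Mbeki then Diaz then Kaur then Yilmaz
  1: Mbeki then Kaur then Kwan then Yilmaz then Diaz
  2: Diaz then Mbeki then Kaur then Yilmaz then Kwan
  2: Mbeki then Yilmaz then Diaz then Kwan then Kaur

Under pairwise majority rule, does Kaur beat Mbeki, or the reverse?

No ballot ranks Kaur above Mbeki: 0.
Ballots ranking Mbeki above Kaur: 7 − 0 = 7.
Mbeki wins the head-to-head 7–0.

Mbeki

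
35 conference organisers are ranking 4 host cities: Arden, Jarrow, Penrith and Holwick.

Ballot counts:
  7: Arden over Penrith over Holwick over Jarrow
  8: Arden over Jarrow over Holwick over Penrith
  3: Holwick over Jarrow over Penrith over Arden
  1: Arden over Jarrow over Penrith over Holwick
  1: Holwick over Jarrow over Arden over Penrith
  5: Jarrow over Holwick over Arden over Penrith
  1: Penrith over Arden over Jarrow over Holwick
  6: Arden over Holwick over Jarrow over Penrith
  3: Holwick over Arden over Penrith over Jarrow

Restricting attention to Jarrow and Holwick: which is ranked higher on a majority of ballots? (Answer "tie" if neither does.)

Holwick

Ballots ranking Jarrow above Holwick: 8 + 1 + 5 + 1 = 15.
Ballots ranking Holwick above Jarrow: 35 − 15 = 20.
Holwick wins the head-to-head 20–15.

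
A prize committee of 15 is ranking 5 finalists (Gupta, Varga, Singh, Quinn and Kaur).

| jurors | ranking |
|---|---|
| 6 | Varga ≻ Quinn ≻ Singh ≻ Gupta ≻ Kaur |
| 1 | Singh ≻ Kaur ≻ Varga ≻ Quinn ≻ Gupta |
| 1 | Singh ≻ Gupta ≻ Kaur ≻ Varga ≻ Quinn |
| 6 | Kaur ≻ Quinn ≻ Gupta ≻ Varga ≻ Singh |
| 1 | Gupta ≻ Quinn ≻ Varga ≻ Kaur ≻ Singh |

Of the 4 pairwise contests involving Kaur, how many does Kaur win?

2

Kaur against each rival (15 jurors):
Kaur vs Gupta: 7 to 8, Gupta.
Kaur vs Varga: 8 to 7, Kaur.
Kaur–Singh: Singh 8–7.
Kaur vs Quinn: 8 to 7, Kaur.
Kaur beats Varga, Quinn; loses to Gupta, Singh — 2 pairwise wins.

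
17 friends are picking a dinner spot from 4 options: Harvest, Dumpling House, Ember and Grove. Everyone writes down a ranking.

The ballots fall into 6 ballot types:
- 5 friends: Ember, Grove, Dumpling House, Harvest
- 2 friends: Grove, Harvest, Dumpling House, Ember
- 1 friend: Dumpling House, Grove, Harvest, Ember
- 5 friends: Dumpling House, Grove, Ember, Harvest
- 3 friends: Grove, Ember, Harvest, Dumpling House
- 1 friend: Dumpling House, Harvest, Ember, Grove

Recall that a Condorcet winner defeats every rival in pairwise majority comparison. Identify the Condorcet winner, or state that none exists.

Grove

Pairwise majorities:
Harvest vs Dumpling House: Dumpling House, 12–5.
Harvest vs Ember: 2+1+1 = 4 for Harvest, 13 for Ember — Ember by 13–4.
Harvest vs Grove: Harvest is ranked higher on 1 ballot, Grove on 16. Grove wins 16–1.
Dumpling House vs Ember: Dumpling House wins 9–8.
Dumpling House vs Grove: 7 to 10, Grove.
Ember vs Grove: Grove, 11–6.
Grove defeats every rival head-to-head and is the Condorcet winner.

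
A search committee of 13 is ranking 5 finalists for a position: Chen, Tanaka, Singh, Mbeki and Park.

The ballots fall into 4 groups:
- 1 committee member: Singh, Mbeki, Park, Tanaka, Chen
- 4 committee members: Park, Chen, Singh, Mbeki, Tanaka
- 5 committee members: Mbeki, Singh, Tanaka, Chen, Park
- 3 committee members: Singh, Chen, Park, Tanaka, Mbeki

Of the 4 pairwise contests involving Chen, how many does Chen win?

3

Chen against each rival (13 committee members):
Chen vs Tanaka: Chen, 7–6.
Chen vs Singh: 4 to 9, Singh.
Chen vs Mbeki: 7 to 6, Chen.
Chen vs Park: Chen wins 8–5.
Chen beats Tanaka, Mbeki, Park; loses to Singh — 3 pairwise wins.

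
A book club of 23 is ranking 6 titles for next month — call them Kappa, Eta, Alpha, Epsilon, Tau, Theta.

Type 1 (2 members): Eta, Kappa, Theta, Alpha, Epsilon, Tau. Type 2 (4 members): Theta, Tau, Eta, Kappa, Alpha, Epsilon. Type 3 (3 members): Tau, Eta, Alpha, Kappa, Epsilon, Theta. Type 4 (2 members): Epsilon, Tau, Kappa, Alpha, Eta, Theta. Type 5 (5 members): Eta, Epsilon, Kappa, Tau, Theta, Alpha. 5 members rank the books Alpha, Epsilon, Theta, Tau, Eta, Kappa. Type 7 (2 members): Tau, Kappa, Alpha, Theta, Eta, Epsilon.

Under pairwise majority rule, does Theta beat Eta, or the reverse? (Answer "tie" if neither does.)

Ballots ranking Theta above Eta: 4 + 5 + 2 = 11.
Ballots ranking Eta above Theta: 23 − 11 = 12.
Eta wins the head-to-head 12–11.

Eta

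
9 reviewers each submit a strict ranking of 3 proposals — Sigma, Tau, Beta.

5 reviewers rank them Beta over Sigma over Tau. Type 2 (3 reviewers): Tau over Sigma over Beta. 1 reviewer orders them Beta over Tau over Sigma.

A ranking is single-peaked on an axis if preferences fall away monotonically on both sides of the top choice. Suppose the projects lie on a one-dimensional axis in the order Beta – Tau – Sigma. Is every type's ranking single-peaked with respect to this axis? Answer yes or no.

no

Axis positions: Beta=1, Tau=2, Sigma=3.
Type 1: ranking walks positions 1-3-2; Sigma is ranked above Tau even though Tau lies between Sigma and the peak Beta on the axis — preferences dip and rise again. Not single-peaked.
Type 2 (peak Tau at position 2): ranking walks positions 2-3-1, expanding outward from the peak — single-peaked.
Type 3 (peak Beta at position 1): ranking walks positions 1-2-3, expanding outward from the peak — single-peaked.
Type 1 violates single-peakedness, so the profile is not single-peaked on this axis.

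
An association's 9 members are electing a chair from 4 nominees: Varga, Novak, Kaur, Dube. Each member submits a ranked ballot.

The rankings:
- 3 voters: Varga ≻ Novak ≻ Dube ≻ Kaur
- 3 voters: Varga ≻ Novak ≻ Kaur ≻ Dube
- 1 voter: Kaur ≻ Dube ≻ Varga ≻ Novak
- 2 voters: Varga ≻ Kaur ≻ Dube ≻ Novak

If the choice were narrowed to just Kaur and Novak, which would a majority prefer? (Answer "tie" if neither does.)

Ballots ranking Kaur above Novak: 1 + 2 = 3.
Ballots ranking Novak above Kaur: 9 − 3 = 6.
Novak wins the head-to-head 6–3.

Novak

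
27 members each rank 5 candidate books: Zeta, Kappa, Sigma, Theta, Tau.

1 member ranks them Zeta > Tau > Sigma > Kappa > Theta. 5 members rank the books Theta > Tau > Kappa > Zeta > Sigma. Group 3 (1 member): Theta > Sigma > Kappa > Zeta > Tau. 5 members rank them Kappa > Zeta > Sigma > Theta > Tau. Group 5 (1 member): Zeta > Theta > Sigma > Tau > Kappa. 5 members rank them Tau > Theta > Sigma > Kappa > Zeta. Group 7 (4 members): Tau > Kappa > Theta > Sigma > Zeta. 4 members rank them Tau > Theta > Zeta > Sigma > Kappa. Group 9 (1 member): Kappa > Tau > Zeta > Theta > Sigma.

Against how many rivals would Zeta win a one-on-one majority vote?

1

Zeta against each rival (27 members):
Zeta vs Kappa: 1+1+4 = 6 for Zeta, 21 for Kappa — Kappa by 21–6.
Zeta–Sigma: Zeta 17–10.
Zeta–Theta: Theta 19–8.
Zeta vs Tau: 1+1+5+1 = 8 for Zeta, 19 for Tau — Tau by 19–8.
Zeta beats Sigma; loses to Kappa, Theta, Tau — 1 pairwise win.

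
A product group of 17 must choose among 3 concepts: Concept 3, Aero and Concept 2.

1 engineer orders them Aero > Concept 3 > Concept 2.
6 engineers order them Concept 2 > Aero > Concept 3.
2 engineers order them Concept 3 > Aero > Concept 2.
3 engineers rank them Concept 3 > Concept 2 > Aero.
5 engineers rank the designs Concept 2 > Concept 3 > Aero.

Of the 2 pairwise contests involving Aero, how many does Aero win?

Aero against each rival (17 engineers):
Aero–Concept 3: Concept 3 10–7.
Aero vs Concept 2: 3 to 14, Concept 2.
Aero beats no one; loses to Concept 3, Concept 2 — 0 pairwise wins.

0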